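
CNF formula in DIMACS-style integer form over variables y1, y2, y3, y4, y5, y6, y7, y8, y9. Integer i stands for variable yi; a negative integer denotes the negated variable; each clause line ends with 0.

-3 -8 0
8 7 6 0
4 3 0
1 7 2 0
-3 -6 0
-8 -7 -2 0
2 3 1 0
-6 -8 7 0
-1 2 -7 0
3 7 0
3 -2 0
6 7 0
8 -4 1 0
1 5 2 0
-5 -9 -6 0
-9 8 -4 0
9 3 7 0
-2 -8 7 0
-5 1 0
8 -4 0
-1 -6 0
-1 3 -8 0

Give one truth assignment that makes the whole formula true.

y1 = 1  y2 = 1  y3 = 1  y4 = 0  y5 = 0  y6 = 0  y7 = 1  y8 = 0  y9 = 0

Check each clause:
  1. (NOT y3 OR NOT y8) — NOT y8 is true.
  2. (y7 OR y8 OR y6) — y7 is true.
  3. (y4 OR y3) — y3 is true.
  4. (y2 OR y7 OR y1) — y1 is true.
  5. (NOT y3 OR NOT y6) — NOT y6 is true.
  6. (NOT y7 OR NOT y2 OR NOT y8) — NOT y8 is true.
  7. (y1 OR y2 OR y3) — y1 is true.
  8. (y7 OR NOT y6 OR NOT y8) — NOT y8 is true.
  9. (NOT y7 OR y2 OR NOT y1) — y2 is true.
  10. (y7 OR y3) — y3 is true.
  11. (y3 OR NOT y2) — y3 is true.
  12. (y7 OR y6) — y7 is true.
  13. (y8 OR NOT y4 OR y1) — y1 is true.
  14. (y2 OR y1 OR y5) — y1 is true.
  15. (NOT y9 OR NOT y5 OR NOT y6) — NOT y6 is true.
  16. (NOT y4 OR NOT y9 OR y8) — NOT y4 is true.
  17. (y7 OR y9 OR y3) — y3 is true.
  18. (NOT y2 OR y7 OR NOT y8) — NOT y8 is true.
  19. (NOT y5 OR y1) — y1 is true.
  20. (y8 OR NOT y4) — NOT y4 is true.
  21. (NOT y1 OR NOT y6) — NOT y6 is true.
  22. (NOT y8 OR NOT y1 OR y3) — NOT y8 is true.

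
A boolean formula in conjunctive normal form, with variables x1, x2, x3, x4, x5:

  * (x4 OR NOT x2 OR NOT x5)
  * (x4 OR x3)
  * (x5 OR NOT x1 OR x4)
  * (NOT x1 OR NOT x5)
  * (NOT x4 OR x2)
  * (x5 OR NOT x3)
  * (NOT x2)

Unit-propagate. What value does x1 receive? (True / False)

False

Unit clause (NOT x2) sets x2 = False.
(NOT x4 OR x2): since x2 = False, the clause reduces to (NOT x4). x4 = False.
(x3 OR x4): since x4 = False, the clause reduces to (x3). x3 = True.
From (x5 OR NOT x3) and x3 = True: x5 = True.
(NOT x1 OR NOT x5): since x5 = True, the clause reduces to (NOT x1). x1 = False.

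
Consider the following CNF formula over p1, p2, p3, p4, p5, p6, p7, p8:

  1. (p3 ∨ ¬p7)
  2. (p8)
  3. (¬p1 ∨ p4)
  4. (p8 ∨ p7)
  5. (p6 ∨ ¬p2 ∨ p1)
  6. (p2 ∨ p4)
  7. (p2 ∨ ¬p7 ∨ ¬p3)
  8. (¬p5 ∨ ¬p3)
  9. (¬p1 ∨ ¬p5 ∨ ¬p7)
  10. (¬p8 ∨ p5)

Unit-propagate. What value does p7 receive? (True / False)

(p8) is a unit clause: p8 = True.
(p5 ∨ ¬p8) with p8 = True leaves only p5, so p5 = True.
From (¬p5 ∨ ¬p3) and p5 = True: p3 = False.
(¬p7 ∨ p3): since p3 = False, the clause reduces to (¬p7). p7 = False.

False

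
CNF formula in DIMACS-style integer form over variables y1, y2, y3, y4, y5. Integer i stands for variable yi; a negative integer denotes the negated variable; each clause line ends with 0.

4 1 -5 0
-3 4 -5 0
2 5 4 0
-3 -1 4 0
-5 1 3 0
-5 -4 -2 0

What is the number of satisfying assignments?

16

Case analysis on y4 and y5:
  y4=T, y5=T: remaining (y1,y2,y3) ∈ {(F,F,T); (T,F,F); (T,F,T)} — 3.
  y4=T, y5=F: y1, y2, y3 free → 2^3 = 8.
  y4=F, y5=T: remaining (y1,y2,y3) ∈ {(T,F,F); (T,T,F)} — 2.
  y4=F, y5=F: remaining (y1,y2,y3) ∈ {(F,T,F); (F,T,T); (T,T,F)} — 3.
Total: 3 + 8 + 2 + 3 = 16.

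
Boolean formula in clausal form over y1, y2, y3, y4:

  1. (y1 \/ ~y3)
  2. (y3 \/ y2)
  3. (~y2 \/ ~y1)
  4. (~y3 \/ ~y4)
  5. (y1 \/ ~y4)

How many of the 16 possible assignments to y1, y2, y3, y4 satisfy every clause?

The models are:
  y1=0 y2=1 y3=0 y4=0
  y1=1 y2=0 y3=1 y4=0
Count: 2.

2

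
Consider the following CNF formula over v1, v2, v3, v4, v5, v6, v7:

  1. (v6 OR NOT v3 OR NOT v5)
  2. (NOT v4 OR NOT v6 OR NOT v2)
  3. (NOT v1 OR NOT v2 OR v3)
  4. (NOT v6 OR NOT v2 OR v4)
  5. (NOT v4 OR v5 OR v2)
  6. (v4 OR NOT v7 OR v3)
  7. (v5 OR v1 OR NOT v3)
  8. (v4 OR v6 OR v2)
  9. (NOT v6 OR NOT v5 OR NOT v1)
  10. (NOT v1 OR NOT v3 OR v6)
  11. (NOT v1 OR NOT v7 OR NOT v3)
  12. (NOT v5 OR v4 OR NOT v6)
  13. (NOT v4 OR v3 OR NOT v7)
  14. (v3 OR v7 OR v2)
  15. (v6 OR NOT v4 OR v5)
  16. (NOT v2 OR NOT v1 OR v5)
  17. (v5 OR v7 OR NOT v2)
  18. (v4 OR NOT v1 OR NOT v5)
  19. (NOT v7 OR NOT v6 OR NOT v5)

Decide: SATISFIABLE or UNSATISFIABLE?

Try v1 = False.
The remaining clauses are satisfied by v2 = True, v3 = False, v4 = True, v5 = True, v6 = False, v7 = False.
So v1=False, v2=True, v3=False, v4=True, v5=True, v6=False, v7=False is a satisfying assignment.

SATISFIABLE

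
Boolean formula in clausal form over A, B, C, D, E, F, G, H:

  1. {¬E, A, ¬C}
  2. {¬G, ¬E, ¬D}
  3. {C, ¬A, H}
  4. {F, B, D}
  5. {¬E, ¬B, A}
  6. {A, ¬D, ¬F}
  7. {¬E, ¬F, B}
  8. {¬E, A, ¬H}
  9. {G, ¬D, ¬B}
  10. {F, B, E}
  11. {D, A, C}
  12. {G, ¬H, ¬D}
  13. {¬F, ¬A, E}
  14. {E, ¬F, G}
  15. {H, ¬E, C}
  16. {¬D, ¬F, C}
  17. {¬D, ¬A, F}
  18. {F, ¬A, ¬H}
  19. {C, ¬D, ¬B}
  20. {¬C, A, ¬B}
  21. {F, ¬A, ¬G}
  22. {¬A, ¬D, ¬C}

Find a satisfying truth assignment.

Try A = True.
Branch on B: take B = True.
Set C = True and propagate.
  then D is forced to False.
The remaining clauses are satisfied by E = True, F = False, G = False, H = False.

A=1, B=1, C=1, D=0, E=1, F=0, G=0, H=0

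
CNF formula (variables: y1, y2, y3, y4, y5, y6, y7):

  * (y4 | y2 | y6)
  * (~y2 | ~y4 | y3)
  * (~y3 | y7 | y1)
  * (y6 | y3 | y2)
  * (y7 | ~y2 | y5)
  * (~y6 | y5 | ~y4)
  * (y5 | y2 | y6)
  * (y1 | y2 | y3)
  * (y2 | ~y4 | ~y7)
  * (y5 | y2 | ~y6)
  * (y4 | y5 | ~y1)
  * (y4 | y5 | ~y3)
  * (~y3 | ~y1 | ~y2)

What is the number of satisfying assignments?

23

Split on y2, then y3.
  y2=1, y3=1: 5 of the 32 assignments to (y1,y4,y5,y6,y7) work.
  y2=1, y3=0: y6 free; 5 ways for (y1,y4,y5,y7) × 2^1 = 10.
  y2=0, y3=1: 5 of the 32 assignments to (y1,y4,y5,y6,y7) work.
  y2=0, y3=0: remaining (y1,y4,y5,y6,y7) ∈ {(1,0,1,1,0); (1,0,1,1,1); (1,1,1,1,0)} — 3.
Total: 5 + 10 + 5 + 3 = 23.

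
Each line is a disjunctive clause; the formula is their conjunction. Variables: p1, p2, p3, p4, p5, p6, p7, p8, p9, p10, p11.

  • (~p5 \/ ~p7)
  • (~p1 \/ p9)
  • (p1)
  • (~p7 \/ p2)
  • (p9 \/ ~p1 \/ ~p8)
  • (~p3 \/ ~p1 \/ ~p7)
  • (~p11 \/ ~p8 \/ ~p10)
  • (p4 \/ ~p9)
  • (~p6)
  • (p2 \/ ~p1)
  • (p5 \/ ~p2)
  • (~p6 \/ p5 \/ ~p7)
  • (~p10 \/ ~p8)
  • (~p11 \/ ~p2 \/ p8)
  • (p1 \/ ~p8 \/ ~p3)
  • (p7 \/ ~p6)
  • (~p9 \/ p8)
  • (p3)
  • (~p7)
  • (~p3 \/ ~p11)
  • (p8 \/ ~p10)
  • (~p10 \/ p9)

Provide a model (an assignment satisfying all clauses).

p1=T, p2=T, p3=T, p4=T, p5=T, p6=F, p7=F, p8=T, p9=T, p10=F, p11=F

Check each clause:
  1. (~p5 \/ ~p7) — ~p7 is true.
  2. (p9 \/ ~p1) — p9 is true.
  3. (p1) — p1 is true.
  4. (p2 \/ ~p7) — ~p7 is true.
  5. (~p1 \/ p9 \/ ~p8) — p9 is true.
  6. (~p7 \/ ~p3 \/ ~p1) — ~p7 is true.
  7. (~p8 \/ ~p11 \/ ~p10) — ~p11 is true.
  8. (~p9 \/ p4) — p4 is true.
  9. (~p6) — ~p6 is true.
  10. (p2 \/ ~p1) — p2 is true.
  11. (p5 \/ ~p2) — p5 is true.
  12. (~p6 \/ ~p7 \/ p5) — ~p7 is true.
  13. (~p10 \/ ~p8) — ~p10 is true.
  14. (~p11 \/ p8 \/ ~p2) — p8 is true.
  15. (p1 \/ ~p8 \/ ~p3) — p1 is true.
  16. (~p6 \/ p7) — ~p6 is true.
  17. (p8 \/ ~p9) — p8 is true.
  18. (p3) — p3 is true.
  19. (~p7) — ~p7 is true.
  20. (~p3 \/ ~p11) — ~p11 is true.
  21. (~p10 \/ p8) — p8 is true.
  22. (p9 \/ ~p10) — p9 is true.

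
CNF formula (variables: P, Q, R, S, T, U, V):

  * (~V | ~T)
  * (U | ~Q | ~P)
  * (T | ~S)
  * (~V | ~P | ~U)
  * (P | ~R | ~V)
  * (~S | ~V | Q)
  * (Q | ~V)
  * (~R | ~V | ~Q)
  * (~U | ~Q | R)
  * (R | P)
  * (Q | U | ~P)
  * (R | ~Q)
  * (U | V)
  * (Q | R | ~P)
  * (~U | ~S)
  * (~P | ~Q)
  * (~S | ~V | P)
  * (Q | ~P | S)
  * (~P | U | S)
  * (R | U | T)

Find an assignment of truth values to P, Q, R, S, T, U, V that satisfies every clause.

P=F, Q=T, R=T, S=F, T=F, U=T, V=F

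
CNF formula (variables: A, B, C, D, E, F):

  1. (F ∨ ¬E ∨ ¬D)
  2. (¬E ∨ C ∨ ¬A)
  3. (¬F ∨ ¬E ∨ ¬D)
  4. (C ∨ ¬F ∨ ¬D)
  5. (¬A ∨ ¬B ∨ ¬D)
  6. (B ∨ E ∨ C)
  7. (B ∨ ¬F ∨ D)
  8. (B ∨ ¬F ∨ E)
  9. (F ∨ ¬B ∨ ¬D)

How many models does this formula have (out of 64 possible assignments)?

22

Case analysis on D and F:
  D=1, F=1: remaining (A,B,C,E) ∈ {(0,1,1,0)} — 1.
  D=1, F=0: remaining (A,B,C,E) ∈ {(0,0,1,0); (1,0,1,0)} — 2.
  D=0, F=1: 7 of the 16 assignments to (A,B,C,E) work.
  D=0, F=0: 12 of the 16 assignments to (A,B,C,E) work.
Total: 1 + 2 + 7 + 12 = 22.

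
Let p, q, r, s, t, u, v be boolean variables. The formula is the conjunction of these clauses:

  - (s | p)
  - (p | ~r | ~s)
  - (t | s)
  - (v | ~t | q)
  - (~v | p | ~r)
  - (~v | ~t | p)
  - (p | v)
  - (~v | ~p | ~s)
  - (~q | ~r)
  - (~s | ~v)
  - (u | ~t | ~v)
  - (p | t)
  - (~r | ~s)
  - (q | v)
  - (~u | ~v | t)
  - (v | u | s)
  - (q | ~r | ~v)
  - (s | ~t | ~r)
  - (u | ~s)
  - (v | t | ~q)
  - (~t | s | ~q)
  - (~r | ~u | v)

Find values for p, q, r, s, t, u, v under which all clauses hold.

p = 1  q = 1  r = 0  s = 1  t = 1  u = 1  v = 0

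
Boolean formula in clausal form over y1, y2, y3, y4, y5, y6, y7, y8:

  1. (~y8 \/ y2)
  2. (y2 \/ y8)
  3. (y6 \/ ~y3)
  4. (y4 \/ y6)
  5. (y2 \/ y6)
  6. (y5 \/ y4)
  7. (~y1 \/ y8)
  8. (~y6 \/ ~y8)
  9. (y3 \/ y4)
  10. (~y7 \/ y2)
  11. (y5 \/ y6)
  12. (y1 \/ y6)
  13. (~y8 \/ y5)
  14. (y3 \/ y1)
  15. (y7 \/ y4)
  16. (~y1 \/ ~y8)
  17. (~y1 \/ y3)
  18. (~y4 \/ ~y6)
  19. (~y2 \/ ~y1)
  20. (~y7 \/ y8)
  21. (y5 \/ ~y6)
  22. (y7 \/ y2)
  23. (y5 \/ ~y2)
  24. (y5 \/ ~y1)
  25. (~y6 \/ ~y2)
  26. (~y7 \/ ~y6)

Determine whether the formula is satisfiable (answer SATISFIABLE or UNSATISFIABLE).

UNSATISFIABLE

y6 = True:
  propagation gives y8=False, y2=True; an empty clause results — contradiction.
y6 = False:
  propagation gives y3=False, y4=True, y2=True, y5=True; an empty clause results — contradiction.
Every branch closes, so no satisfying assignment exists.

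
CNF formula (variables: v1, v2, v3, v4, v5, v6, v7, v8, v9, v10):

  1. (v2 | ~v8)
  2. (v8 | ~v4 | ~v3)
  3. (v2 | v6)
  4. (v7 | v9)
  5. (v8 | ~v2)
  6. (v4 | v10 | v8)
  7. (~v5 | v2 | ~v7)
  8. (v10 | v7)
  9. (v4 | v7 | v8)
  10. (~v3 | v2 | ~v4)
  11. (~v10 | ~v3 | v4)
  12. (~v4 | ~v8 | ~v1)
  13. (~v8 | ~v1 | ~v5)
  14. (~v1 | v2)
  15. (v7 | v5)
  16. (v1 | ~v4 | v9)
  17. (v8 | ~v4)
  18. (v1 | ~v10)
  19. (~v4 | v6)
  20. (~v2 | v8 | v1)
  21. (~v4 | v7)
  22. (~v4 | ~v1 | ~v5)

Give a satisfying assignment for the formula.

v1=True  v2=True  v3=True  v4=False  v5=False  v6=True  v7=True  v8=True  v9=False  v10=False

Pure literal: v6 appears only positively; assign v6 = True.
Try v1 = True.
  then v2 is forced to True.
  then v8 is forced to True.
  then v4 is forced to False.
  then v5 is forced to False.
  then v7 is forced to True.
Set v3 = True and propagate.
  then v10 is forced to False.
v9 is now unconstrained; take v9 = False.
Every clause has at least one true literal under this assignment.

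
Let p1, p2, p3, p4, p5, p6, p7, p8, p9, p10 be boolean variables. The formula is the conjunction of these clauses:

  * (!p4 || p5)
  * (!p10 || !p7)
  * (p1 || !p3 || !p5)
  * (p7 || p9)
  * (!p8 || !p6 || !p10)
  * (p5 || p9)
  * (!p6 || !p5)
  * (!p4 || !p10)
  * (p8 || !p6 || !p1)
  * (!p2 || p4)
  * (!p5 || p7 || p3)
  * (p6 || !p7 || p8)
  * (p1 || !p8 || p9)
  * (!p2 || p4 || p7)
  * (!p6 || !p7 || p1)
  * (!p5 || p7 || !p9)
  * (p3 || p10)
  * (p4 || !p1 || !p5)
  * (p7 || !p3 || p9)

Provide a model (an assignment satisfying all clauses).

p1=False  p2=False  p3=True  p4=False  p5=False  p6=False  p7=False  p8=False  p9=True  p10=False

Check each clause:
  1. (!p4 || p5) — !p4 is true.
  2. (!p7 || !p10) — !p7 is true.
  3. (p1 || !p3 || !p5) — !p5 is true.
  4. (p9 || p7) — p9 is true.
  5. (!p6 || !p10 || !p8) — !p8 is true.
  6. (p9 || p5) — p9 is true.
  7. (!p5 || !p6) — !p6 is true.
  8. (!p4 || !p10) — !p4 is true.
  9. (p8 || !p6 || !p1) — !p6 is true.
  10. (!p2 || p4) — !p2 is true.
  11. (p3 || !p5 || p7) — !p5 is true.
  12. (!p7 || p6 || p8) — !p7 is true.
  13. (!p8 || p9 || p1) — !p8 is true.
  14. (p4 || !p2 || p7) — !p2 is true.
  15. (p1 || !p6 || !p7) — !p7 is true.
  16. (!p9 || !p5 || p7) — !p5 is true.
  17. (p3 || p10) — p3 is true.
  18. (p4 || !p5 || !p1) — !p5 is true.
  19. (p9 || p7 || !p3) — p9 is true.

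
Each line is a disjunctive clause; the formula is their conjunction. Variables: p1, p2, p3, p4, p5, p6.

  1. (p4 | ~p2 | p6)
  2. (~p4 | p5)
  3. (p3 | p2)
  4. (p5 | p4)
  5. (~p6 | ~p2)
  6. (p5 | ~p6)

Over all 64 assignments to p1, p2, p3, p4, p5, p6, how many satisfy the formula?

Split on p2, then p4.
  p2=T, p4=T: remaining (p1,p3,p5,p6) ∈ {(F,F,T,F); (F,T,T,F); (T,F,T,F); (T,T,T,F)} — 4.
  p2=T, p4=F: a clause becomes empty — 0.
  p2=F, p4=T: remaining (p1,p3,p5,p6) ∈ {(F,T,T,F); (F,T,T,T); (T,T,T,F); (T,T,T,T)} — 4.
  p2=F, p4=F: remaining (p1,p3,p5,p6) ∈ {(F,T,T,F); (F,T,T,T); (T,T,T,F); (T,T,T,T)} — 4.
Total: 4 + 0 + 4 + 4 = 12.

12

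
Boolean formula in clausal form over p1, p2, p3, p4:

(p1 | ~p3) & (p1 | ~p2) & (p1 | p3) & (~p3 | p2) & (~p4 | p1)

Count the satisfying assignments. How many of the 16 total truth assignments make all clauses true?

Satisfying assignments:
  p1=1 p2=0 p3=0 p4=0
  p1=1 p2=0 p3=0 p4=1
  p1=1 p2=1 p3=0 p4=0
  p1=1 p2=1 p3=0 p4=1
  p1=1 p2=1 p3=1 p4=0
  p1=1 p2=1 p3=1 p4=1
That's 6 in total.

6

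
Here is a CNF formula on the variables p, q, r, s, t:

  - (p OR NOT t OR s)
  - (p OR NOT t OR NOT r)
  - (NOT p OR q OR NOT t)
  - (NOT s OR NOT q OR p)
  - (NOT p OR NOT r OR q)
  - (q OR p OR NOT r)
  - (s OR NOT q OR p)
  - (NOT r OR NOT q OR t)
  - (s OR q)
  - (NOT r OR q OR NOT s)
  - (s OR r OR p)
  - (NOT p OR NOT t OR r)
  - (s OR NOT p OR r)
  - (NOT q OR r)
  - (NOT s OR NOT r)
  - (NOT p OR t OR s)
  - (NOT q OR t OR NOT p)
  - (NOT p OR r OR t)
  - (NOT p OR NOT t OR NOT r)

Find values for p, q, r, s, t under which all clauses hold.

Branch on p: take p = False.
Branch on q: take q = False.
  then r is forced to False.
  then s is forced to True.
t is now unconstrained; take t = True.
Every clause has at least one true literal under this assignment.
Check each clause:
  1. (NOT t OR p OR s) — s is true.
  2. (p OR NOT t OR NOT r) — NOT r is true.
  3. (NOT p OR q OR NOT t) — NOT p is true.
  4. (NOT q OR NOT s OR p) — NOT q is true.
  5. (NOT p OR NOT r OR q) — NOT r is true.
  6. (q OR NOT r OR p) — NOT r is true.
  7. (NOT q OR p OR s) — s is true.
  8. (t OR NOT q OR NOT r) — NOT r is true.
  9. (q OR s) — s is true.
  10. (NOT s OR NOT r OR q) — NOT r is true.
  11. (p OR s OR r) — s is true.
  12. (NOT t OR NOT p OR r) — NOT p is true.
  13. (r OR NOT p OR s) — s is true.
  14. (NOT q OR r) — NOT q is true.
  15. (NOT s OR NOT r) — NOT r is true.
  16. (t OR s OR NOT p) — s is true.
  17. (NOT q OR NOT p OR t) — t is true.
  18. (t OR r OR NOT p) — t is true.
  19. (NOT p OR NOT t OR NOT r) — NOT r is true.

p=0, q=0, r=0, s=1, t=1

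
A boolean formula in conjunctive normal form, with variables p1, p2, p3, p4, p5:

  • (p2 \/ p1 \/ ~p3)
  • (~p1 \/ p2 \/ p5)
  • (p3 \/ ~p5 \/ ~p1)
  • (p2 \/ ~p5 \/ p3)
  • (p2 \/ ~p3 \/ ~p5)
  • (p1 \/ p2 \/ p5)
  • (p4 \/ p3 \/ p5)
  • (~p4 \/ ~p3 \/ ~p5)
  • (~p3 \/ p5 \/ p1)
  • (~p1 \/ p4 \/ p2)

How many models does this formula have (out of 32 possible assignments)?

Satisfying assignments:
  p1=F p2=T p3=F p4=F p5=T
  p1=F p2=T p3=F p4=T p5=F
  p1=F p2=T p3=F p4=T p5=T
  p1=F p2=T p3=T p4=F p5=T
  p1=T p2=T p3=F p4=T p5=F
  p1=T p2=T p3=T p4=F p5=F
  p1=T p2=T p3=T p4=F p5=T
  p1=T p2=T p3=T p4=T p5=F
Count: 8.

8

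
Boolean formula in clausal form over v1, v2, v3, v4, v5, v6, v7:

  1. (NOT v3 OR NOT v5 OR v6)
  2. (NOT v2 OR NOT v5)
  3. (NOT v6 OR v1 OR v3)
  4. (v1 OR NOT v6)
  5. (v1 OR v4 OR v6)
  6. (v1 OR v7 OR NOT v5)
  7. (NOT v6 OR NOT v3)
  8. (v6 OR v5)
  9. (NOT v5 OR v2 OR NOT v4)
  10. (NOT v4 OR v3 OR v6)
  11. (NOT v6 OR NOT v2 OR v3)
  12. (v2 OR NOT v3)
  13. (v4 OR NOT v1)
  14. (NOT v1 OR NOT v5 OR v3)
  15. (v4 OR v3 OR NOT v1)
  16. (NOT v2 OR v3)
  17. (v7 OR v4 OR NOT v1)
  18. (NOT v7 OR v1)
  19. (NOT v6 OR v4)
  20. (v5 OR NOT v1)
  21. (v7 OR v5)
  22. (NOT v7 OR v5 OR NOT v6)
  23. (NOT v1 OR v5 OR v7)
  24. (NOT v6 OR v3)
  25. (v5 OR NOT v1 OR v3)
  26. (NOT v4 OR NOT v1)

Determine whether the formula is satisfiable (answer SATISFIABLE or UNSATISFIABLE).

UNSATISFIABLE

v1 = True:
  propagation gives v4=True; an empty clause results — contradiction.
v1 = False:
  propagation gives v6=False, v4=True, v5=True, v3=False; an empty clause results — contradiction.
Every branch closes, so no satisfying assignment exists.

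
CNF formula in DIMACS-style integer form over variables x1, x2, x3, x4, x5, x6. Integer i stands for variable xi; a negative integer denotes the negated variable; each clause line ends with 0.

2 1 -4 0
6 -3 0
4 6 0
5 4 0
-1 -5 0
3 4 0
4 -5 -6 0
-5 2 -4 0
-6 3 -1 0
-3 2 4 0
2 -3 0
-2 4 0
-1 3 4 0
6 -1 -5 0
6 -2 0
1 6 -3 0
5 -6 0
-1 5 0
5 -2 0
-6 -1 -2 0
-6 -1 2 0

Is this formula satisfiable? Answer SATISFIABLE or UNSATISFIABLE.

SATISFIABLE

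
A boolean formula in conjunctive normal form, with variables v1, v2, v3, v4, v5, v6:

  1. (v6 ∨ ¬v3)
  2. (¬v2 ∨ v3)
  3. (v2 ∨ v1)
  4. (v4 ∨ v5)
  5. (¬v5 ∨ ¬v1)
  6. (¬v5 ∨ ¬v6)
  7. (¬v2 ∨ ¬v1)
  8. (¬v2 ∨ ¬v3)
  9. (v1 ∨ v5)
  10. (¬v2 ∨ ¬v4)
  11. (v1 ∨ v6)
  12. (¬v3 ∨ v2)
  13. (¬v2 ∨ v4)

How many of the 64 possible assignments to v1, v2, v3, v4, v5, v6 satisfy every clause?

2

The models are:
  v1=T v2=F v3=F v4=T v5=F v6=F
  v1=T v2=F v3=F v4=T v5=F v6=T
That's 2 in total.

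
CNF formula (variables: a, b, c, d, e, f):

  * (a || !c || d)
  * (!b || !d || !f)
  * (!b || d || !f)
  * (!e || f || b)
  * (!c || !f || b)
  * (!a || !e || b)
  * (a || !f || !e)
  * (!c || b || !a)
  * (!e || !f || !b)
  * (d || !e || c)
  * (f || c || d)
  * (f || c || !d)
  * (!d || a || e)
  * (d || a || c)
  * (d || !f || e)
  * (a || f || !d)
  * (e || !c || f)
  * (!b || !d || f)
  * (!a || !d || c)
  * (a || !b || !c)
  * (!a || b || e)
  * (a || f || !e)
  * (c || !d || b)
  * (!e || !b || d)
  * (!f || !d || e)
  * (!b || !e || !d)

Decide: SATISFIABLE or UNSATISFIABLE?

UNSATISFIABLE

d = True:
  b = True:
    propagation gives f=False; an empty clause results — contradiction.
  b = False:
    propagation gives c=True, f=False, e=False; an empty clause results — contradiction.
d = False:
  e = True:
    propagation gives c=True, a=True, b=True; an empty clause results — contradiction.
  e = False:
    propagation gives f=False, c=True; an empty clause results — contradiction.
Every branch closes, so no satisfying assignment exists.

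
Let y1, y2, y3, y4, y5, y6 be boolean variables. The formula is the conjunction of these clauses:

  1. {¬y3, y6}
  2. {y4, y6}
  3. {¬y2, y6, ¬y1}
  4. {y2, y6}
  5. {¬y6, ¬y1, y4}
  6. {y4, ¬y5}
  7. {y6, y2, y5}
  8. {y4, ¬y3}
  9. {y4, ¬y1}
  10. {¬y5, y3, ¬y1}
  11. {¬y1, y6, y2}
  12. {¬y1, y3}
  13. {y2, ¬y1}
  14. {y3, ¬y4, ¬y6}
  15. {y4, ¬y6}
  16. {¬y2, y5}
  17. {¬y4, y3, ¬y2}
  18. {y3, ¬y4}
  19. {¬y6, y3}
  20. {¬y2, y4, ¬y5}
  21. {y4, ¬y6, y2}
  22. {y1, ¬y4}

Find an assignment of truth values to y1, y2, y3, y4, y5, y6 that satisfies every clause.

y1=True, y2=True, y3=True, y4=True, y5=True, y6=True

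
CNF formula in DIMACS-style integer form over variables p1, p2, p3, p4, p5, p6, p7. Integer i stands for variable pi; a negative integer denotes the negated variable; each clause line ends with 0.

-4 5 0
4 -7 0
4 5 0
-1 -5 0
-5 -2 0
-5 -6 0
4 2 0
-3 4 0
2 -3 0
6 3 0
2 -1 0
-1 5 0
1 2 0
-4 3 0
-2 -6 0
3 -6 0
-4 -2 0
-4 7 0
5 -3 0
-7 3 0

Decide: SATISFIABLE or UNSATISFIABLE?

p4 = True:
  propagation gives p5=True, p1=False, p2=False; an empty clause results — contradiction.
p4 = False:
  propagation gives p7=False, p5=True, p1=False, p2=False; an empty clause results — contradiction.
Every branch closes, so no satisfying assignment exists.

UNSATISFIABLE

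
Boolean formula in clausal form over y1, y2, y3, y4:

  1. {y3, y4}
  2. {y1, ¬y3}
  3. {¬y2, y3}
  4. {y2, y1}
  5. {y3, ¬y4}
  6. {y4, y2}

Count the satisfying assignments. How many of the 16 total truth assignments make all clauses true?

Satisfying assignments:
  y1=T y2=F y3=T y4=T
  y1=T y2=T y3=T y4=F
  y1=T y2=T y3=T y4=T
Count: 3.

3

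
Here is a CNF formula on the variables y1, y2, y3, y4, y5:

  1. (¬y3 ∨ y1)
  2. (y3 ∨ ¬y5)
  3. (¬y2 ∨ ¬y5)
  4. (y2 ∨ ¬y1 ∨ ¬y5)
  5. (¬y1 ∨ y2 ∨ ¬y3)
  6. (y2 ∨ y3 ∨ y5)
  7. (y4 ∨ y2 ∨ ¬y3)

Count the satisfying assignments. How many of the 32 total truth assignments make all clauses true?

6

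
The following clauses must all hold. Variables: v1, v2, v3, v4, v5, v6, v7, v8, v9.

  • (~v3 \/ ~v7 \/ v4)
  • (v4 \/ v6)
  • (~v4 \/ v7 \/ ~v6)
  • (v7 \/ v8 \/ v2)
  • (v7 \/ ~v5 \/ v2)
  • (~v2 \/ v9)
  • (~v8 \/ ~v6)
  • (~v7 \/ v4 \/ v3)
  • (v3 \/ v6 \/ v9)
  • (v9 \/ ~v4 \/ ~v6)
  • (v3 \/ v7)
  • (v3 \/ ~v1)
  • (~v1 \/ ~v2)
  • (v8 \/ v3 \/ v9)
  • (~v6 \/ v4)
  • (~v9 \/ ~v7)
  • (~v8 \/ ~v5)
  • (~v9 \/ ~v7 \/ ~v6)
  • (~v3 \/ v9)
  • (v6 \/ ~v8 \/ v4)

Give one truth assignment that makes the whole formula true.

v1 = F, v2 = F, v3 = T, v4 = T, v5 = F, v6 = F, v7 = F, v8 = T, v9 = T

Check each clause:
  1. (v4 \/ ~v7 \/ ~v3) — ~v7 is true.
  2. (v6 \/ v4) — v4 is true.
  3. (v7 \/ ~v6 \/ ~v4) — ~v6 is true.
  4. (v8 \/ v2 \/ v7) — v8 is true.
  5. (~v5 \/ v7 \/ v2) — ~v5 is true.
  6. (~v2 \/ v9) — v9 is true.
  7. (~v8 \/ ~v6) — ~v6 is true.
  8. (v3 \/ ~v7 \/ v4) — ~v7 is true.
  9. (v9 \/ v3 \/ v6) — v9 is true.
  10. (~v4 \/ ~v6 \/ v9) — v9 is true.
  11. (v7 \/ v3) — v3 is true.
  12. (~v1 \/ v3) — v3 is true.
  13. (~v2 \/ ~v1) — ~v2 is true.
  14. (v9 \/ v8 \/ v3) — v8 is true.
  15. (v4 \/ ~v6) — ~v6 is true.
  16. (~v9 \/ ~v7) — ~v7 is true.
  17. (~v8 \/ ~v5) — ~v5 is true.
  18. (~v6 \/ ~v9 \/ ~v7) — ~v7 is true.
  19. (v9 \/ ~v3) — v9 is true.
  20. (~v8 \/ v6 \/ v4) — v4 is true.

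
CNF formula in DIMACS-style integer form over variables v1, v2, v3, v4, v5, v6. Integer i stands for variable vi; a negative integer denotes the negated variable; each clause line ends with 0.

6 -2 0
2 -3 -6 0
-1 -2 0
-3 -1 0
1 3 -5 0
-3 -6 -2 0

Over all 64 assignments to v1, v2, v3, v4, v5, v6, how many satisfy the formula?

Split on v2, then v3.
  v2=T, v3=T: a clause becomes empty — 0.
  v2=T, v3=F: remaining (v1,v4,v5,v6) ∈ {(F,F,F,T); (F,T,F,T)} — 2.
  v2=F, v3=T: remaining (v1,v4,v5,v6) ∈ {(F,F,F,F); (F,F,T,F); (F,T,F,F); (F,T,T,F)} — 4.
  v2=F, v3=F: v4, v6 free; 3 ways for (v1,v5) × 2^2 = 12.
Total: 0 + 2 + 4 + 12 = 18.

18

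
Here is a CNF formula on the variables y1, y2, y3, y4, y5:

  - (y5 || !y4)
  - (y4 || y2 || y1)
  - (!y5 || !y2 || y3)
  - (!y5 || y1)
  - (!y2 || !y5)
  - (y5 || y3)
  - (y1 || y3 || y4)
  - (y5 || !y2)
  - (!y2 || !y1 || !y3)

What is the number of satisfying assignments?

5

The models are:
  y1=1 y2=0 y3=0 y4=0 y5=1
  y1=1 y2=0 y3=0 y4=1 y5=1
  y1=1 y2=0 y3=1 y4=0 y5=0
  y1=1 y2=0 y3=1 y4=0 y5=1
  y1=1 y2=0 y3=1 y4=1 y5=1
Count: 5.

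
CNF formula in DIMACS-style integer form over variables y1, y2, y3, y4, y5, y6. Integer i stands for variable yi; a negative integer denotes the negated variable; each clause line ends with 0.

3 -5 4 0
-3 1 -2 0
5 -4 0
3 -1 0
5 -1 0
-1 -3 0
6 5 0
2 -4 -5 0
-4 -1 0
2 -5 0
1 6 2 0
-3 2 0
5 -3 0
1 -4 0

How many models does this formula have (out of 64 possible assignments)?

2

Satisfying assignments:
  y1=0 y2=0 y3=0 y4=0 y5=0 y6=1
  y1=0 y2=1 y3=0 y4=0 y5=0 y6=1
That's 2 in total.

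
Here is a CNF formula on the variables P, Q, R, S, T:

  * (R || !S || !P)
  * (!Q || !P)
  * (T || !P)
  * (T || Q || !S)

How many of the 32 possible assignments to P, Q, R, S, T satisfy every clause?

17

Case analysis on P and Q:
  P=1, Q=1: a clause becomes empty — 0.
  P=1, Q=0: remaining (R,S,T) ∈ {(0,0,1); (1,0,1); (1,1,1)} — 3.
  P=0, Q=1: R, S, T free → 2^3 = 8.
  P=0, Q=0: R free; 3 ways for (S,T) × 2^1 = 6.
Total: 0 + 3 + 8 + 6 = 17.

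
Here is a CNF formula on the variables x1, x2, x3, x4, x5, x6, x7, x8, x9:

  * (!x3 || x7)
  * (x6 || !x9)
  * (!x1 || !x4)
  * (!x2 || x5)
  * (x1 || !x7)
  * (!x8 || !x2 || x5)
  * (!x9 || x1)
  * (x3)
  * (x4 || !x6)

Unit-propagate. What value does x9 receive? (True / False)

False

(x3) is a unit clause: x3 = True.
(x7 || !x3): since x3 = True, the clause reduces to (x7). x7 = True.
(x1 || !x7) with x7 = True leaves only x1, so x1 = True.
(!x4 || !x1): since x1 = True, the clause reduces to (!x4). x4 = False.
From (x4 || !x6) and x4 = False: x6 = False.
(x6 || !x9) with x6 = False leaves only !x9, so x9 = False.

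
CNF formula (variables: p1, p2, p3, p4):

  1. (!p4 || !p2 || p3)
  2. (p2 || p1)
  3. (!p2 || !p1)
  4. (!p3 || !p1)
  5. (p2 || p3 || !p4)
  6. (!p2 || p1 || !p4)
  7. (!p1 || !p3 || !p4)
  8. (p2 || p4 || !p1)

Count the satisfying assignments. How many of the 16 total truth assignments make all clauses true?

The models are:
  p1=0 p2=1 p3=0 p4=0
  p1=0 p2=1 p3=1 p4=0
That's 2 in total.

2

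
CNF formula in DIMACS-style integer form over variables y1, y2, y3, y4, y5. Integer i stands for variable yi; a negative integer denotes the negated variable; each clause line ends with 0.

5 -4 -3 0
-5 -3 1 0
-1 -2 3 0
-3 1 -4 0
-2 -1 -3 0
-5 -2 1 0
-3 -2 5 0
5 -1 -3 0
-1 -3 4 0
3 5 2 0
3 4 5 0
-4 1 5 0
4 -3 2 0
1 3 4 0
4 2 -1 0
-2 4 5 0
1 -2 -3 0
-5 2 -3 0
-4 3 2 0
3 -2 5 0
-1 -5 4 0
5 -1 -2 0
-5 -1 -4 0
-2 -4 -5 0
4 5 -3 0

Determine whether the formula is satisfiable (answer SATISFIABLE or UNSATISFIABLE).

y3 = True:
  y5 = True:
    propagation gives y1=True, y2=False; an empty clause results — contradiction.
  y5 = False:
    propagation gives y4=False; an empty clause results — contradiction.
y3 = False:
  y5 = True:
    y1 = True:
      propagation gives y2=False, y4=True; contradiction.
    y1 = False:
      propagation gives y2=False, y4=True; contradiction.
  y5 = False:
    propagation gives y2=True; an empty clause results — contradiction.
Every branch closes, so no satisfying assignment exists.

UNSATISFIABLE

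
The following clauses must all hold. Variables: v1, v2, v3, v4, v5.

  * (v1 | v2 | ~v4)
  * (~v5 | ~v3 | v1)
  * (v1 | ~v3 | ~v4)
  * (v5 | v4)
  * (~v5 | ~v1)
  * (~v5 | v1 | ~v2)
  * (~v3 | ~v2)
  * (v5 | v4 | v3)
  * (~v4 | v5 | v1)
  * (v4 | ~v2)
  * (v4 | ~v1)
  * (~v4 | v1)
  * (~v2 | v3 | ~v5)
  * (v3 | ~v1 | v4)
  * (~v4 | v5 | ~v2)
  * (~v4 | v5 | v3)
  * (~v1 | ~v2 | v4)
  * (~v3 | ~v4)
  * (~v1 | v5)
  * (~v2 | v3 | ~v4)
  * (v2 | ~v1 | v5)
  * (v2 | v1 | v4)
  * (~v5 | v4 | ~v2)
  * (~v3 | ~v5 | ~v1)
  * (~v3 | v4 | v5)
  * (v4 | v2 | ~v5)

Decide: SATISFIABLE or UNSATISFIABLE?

v4 = True:
  propagation gives v1=True, v5=False; an empty clause results — contradiction.
v4 = False:
  propagation gives v5=True, v1=False, v3=False, v2=False; an empty clause results — contradiction.
Every branch closes, so no satisfying assignment exists.

UNSATISFIABLE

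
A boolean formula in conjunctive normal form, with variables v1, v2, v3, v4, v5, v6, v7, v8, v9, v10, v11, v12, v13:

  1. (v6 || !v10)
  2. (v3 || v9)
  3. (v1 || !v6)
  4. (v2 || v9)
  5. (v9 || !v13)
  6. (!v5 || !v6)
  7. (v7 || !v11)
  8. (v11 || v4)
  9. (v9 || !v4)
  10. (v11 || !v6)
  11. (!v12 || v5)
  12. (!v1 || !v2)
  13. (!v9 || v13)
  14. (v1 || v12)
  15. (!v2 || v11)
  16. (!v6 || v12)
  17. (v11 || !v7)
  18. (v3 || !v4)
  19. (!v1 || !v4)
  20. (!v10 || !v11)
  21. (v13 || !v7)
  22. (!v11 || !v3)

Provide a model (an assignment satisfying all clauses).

v1=False, v2=True, v3=False, v4=False, v5=True, v6=False, v7=True, v8=True, v9=True, v10=False, v11=True, v12=True, v13=True

v10 occurs only negated in the remaining clauses — set v10 = False.
Branch on v1: take v1 = False.
  then v6 is forced to False.
  then v12 is forced to True.
  then v5 is forced to True.
For the remaining variables, v2 = True, v3 = False, v4 = False, v7 = True, v8 = True, v9 = True, v11 = True, v13 = True works.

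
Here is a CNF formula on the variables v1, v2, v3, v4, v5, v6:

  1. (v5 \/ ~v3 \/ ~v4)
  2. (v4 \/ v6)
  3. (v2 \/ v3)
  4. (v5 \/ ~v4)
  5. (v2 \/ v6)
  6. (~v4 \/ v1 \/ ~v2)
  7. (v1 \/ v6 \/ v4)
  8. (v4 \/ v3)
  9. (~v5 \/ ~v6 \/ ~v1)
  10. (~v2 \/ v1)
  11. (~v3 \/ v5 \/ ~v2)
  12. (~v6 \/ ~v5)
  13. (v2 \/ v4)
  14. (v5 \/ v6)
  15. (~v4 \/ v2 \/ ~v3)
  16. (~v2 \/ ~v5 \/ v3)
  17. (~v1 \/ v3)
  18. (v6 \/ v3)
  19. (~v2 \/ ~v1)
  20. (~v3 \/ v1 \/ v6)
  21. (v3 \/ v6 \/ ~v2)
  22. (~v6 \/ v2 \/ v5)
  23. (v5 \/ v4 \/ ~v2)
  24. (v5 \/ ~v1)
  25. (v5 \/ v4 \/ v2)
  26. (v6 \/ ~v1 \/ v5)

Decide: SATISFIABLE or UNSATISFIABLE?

UNSATISFIABLE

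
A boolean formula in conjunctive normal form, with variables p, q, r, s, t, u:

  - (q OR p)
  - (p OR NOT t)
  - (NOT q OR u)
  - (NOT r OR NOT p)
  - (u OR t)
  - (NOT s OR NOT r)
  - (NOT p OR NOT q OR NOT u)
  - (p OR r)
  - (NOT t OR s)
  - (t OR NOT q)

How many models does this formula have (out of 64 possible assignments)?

4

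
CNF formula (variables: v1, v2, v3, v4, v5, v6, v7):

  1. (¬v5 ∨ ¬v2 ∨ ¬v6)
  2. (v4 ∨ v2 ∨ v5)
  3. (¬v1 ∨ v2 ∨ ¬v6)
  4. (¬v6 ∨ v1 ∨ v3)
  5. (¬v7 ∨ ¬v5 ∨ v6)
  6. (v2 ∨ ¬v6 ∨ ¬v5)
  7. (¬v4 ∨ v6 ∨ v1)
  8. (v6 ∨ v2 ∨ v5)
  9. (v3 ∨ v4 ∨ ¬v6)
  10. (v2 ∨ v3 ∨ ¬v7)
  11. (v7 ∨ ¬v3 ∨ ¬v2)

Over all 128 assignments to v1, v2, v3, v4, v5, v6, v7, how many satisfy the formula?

26

Case analysis on v6 and v2:
  v6=T, v2=T: 6 of the 32 assignments to (v1,v3,v4,v5,v7) work.
  v6=T, v2=F: remaining (v1,v3,v4,v5,v7) ∈ {(F,T,T,F,F); (F,T,T,F,T)} — 2.
  v6=F, v2=T: 12 of the 32 assignments to (v1,v3,v4,v5,v7) work.
  v6=F, v2=F: v3 free; 3 ways for (v1,v4,v5,v7) × 2^1 = 6.
Total: 6 + 2 + 12 + 6 = 26.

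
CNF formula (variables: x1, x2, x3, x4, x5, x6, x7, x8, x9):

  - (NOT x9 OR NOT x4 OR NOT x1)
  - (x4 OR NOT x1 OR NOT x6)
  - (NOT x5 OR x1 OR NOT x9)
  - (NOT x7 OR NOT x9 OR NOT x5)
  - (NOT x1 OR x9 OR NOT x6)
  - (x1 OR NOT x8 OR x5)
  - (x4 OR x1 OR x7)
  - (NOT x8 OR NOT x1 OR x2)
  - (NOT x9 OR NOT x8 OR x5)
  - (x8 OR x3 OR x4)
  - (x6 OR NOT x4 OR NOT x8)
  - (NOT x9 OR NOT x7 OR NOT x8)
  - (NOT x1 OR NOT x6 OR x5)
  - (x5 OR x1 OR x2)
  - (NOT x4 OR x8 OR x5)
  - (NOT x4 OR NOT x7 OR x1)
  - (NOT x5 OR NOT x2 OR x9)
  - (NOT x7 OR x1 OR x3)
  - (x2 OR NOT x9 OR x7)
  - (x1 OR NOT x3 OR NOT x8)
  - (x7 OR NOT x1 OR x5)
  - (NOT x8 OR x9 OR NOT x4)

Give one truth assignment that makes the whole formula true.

x1=0, x2=0, x3=1, x4=1, x5=1, x6=0, x7=0, x8=0, x9=0

Set x1 = False and propagate.
Set x2 = False and propagate.
  then x5 is forced to True.
  then x9 is forced to False.
Set x3 = True and propagate.
  then x8 is forced to False.
The remaining clauses are satisfied by x4 = True, x6 = False, x7 = False.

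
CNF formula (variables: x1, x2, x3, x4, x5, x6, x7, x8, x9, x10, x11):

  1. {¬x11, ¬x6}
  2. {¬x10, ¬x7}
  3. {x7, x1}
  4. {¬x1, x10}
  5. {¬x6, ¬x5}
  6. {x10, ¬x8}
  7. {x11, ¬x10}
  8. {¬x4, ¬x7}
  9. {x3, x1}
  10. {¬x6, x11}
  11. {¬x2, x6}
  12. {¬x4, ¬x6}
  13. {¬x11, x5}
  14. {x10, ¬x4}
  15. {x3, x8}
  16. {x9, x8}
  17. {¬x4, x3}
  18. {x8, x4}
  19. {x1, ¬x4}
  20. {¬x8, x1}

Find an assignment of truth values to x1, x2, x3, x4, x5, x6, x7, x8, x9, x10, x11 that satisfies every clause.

x1=True, x2=False, x3=True, x4=True, x5=True, x6=False, x7=False, x8=False, x9=True, x10=True, x11=True

Pure literal: x2 appears only negated; assign x2 = False.
x3 occurs only positively in the remaining clauses — set x3 = True.
Try x1 = True.
  then x10 is forced to True.
  then x7 is forced to False.
  then x11 is forced to True.
  then x6 is forced to False.
  then x5 is forced to True.
Try x4 = True.
Branch on x8: take x8 = False.
  then x9 is forced to True.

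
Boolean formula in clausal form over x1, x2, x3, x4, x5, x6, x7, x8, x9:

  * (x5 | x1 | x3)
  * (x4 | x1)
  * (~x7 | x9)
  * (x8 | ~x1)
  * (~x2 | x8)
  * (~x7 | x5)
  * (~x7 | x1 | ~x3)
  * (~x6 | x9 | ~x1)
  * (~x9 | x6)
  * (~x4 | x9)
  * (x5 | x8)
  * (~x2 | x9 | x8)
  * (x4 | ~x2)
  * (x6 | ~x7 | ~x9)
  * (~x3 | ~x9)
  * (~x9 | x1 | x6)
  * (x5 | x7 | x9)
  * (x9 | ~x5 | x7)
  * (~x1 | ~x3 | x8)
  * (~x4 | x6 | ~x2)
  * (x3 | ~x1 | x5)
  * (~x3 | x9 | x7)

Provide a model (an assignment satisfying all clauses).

Pure literal: x8 appears only positively; assign x8 = True.
Set x1 = True and propagate.
Branch on x2: take x2 = True.
  then x4 is forced to True.
  then x9 is forced to True.
  then x6 is forced to True.
  then x3 is forced to False.
  then x5 is forced to True.
x7 is now unconstrained; take x7 = True.

x1=True, x2=True, x3=False, x4=True, x5=True, x6=True, x7=True, x8=True, x9=True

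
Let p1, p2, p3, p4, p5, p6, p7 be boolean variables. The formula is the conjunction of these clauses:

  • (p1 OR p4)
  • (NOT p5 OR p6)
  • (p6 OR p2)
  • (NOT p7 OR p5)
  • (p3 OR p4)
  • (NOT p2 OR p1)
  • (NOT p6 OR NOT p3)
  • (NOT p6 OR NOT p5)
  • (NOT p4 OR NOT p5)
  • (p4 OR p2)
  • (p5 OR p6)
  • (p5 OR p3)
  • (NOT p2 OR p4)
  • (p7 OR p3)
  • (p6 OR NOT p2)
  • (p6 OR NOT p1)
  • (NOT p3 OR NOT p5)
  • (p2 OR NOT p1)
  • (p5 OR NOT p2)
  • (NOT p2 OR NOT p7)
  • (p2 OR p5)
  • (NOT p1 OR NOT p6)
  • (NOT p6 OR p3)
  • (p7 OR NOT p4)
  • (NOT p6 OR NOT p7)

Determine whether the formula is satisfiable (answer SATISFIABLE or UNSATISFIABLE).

UNSATISFIABLE

p6 = True:
  propagation gives p3=False; an empty clause results — contradiction.
p6 = False:
  propagation gives p5=False; an empty clause results — contradiction.
Every branch closes, so no satisfying assignment exists.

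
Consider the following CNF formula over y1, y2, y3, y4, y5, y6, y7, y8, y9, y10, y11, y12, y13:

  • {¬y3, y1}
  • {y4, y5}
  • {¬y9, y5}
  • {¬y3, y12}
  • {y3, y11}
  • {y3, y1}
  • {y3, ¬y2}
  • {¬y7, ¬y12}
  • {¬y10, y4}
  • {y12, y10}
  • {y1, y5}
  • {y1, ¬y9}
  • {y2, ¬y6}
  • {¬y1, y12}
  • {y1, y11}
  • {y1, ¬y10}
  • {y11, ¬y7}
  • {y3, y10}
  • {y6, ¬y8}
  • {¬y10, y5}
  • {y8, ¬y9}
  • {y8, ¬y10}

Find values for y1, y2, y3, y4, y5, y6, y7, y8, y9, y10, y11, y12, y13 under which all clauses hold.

y1=True, y2=True, y3=True, y4=True, y5=True, y6=True, y7=False, y8=True, y9=False, y10=True, y11=True, y12=True, y13=False

y4 occurs only positively in the remaining clauses — set y4 = True.
y5 occurs only positively in the remaining clauses — set y5 = True.
Try y1 = True.
  then y12 is forced to True.
  then y7 is forced to False.
Set y2 = True and propagate.
  then y3 is forced to True.
The remaining clauses are satisfied by y6 = True, y8 = True, y9 = False, y10 = True, y11 = True, y13 = False.
Every clause has at least one true literal under this assignment.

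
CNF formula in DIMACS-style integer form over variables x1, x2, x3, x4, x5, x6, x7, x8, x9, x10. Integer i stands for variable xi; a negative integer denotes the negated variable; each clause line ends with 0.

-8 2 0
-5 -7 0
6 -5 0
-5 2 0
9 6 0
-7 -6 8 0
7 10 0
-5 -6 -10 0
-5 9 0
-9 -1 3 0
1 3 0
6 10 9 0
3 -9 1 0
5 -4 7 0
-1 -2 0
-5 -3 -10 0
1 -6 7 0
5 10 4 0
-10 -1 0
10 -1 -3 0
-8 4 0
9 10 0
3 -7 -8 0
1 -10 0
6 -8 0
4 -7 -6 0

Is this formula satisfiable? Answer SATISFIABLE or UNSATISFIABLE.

SATISFIABLE

Try x1 = False.
  then x3 is forced to True.
  then x10 is forced to False.
  then x7 is forced to True.
  then x5 is forced to False.
  then x4 is forced to True.
  then x9 is forced to True.
Try x2 = True.
Branch on x6: take x6 = True.
  then x8 is forced to True.
So x1=False, x2=True, x3=True, x4=True, x5=False, x6=True, x7=True, x8=True, x9=True, x10=False is a satisfying assignment.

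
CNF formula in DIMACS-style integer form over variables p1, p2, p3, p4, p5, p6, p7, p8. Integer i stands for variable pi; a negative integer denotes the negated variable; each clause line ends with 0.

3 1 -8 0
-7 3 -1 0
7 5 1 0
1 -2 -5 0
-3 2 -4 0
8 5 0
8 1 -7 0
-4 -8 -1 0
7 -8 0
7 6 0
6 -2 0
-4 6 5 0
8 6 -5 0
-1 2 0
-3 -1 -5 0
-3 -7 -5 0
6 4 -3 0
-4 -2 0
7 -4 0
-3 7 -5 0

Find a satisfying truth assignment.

p1=F, p2=T, p3=T, p4=F, p5=F, p6=T, p7=T, p8=T

Check each clause:
  1. (p3 \/ ~p8 \/ p1) — p3 is true.
  2. (p3 \/ ~p7 \/ ~p1) — p3 is true.
  3. (p7 \/ p1 \/ p5) — p7 is true.
  4. (~p5 \/ p1 \/ ~p2) — ~p5 is true.
  5. (~p3 \/ ~p4 \/ p2) — p2 is true.
  6. (p8 \/ p5) — p8 is true.
  7. (p1 \/ ~p7 \/ p8) — p8 is true.
  8. (~p1 \/ ~p8 \/ ~p4) — ~p4 is true.
  9. (p7 \/ ~p8) — p7 is true.
  10. (p6 \/ p7) — p6 is true.
  11. (~p2 \/ p6) — p6 is true.
  12. (~p4 \/ p6 \/ p5) — ~p4 is true.
  13. (~p5 \/ p6 \/ p8) — p8 is true.
  14. (p2 \/ ~p1) — p2 is true.
  15. (~p1 \/ ~p5 \/ ~p3) — ~p5 is true.
  16. (~p7 \/ ~p5 \/ ~p3) — ~p5 is true.
  17. (p4 \/ p6 \/ ~p3) — p6 is true.
  18. (~p2 \/ ~p4) — ~p4 is true.
  19. (p7 \/ ~p4) — ~p4 is true.
  20. (~p5 \/ p7 \/ ~p3) — ~p5 is true.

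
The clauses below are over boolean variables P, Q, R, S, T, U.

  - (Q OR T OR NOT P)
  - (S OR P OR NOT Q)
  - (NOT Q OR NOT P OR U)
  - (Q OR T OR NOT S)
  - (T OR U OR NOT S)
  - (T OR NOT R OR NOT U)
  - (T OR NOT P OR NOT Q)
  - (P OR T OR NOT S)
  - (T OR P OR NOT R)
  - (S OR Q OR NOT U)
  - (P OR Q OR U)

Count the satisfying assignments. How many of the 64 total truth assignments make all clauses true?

Case analysis on P and Q:
  P=1, Q=1: remaining (R,S,T,U) ∈ {(0,0,1,1); (0,1,1,1); (1,0,1,1); (1,1,1,1)} — 4.
  P=1, Q=0: R free; 3 ways for (S,T,U) × 2^1 = 6.
  P=0, Q=1: remaining (R,S,T,U) ∈ {(0,1,1,0); (0,1,1,1); (1,1,1,0); (1,1,1,1)} — 4.
  P=0, Q=0: remaining (R,S,T,U) ∈ {(0,1,1,1); (1,1,1,1)} — 2.
Total: 4 + 6 + 4 + 2 = 16.

16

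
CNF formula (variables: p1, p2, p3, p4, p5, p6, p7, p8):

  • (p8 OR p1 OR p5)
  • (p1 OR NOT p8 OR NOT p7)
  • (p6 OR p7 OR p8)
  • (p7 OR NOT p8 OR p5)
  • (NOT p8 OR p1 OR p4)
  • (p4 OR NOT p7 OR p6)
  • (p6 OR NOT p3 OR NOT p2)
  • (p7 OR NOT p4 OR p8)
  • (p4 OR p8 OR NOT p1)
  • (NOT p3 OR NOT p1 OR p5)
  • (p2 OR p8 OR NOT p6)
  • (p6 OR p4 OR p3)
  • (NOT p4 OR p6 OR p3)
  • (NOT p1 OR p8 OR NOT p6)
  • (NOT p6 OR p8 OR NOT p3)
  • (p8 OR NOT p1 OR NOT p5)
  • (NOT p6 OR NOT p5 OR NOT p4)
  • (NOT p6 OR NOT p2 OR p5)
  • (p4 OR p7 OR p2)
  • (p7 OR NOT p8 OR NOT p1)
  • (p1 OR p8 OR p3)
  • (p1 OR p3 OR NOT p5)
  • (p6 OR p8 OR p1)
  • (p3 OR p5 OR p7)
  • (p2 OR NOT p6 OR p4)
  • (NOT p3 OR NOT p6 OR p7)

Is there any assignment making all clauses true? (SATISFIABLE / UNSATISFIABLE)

SATISFIABLE

Set p1 = False and propagate.
Set p2 = False and propagate.
Try p3 = True.
The remaining clauses are satisfied by p4 = True, p5 = True, p6 = False, p7 = False, p8 = True.
Every clause has at least one true literal under this assignment.
So p1 = 0, p2 = 0, p3 = 1, p4 = 1, p5 = 1, p6 = 0, p7 = 0, p8 = 1 is a satisfying assignment.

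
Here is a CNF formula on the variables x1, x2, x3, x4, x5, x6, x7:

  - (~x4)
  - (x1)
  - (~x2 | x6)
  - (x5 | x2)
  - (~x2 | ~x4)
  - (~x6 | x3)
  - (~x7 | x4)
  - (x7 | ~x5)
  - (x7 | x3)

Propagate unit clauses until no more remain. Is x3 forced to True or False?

Unit clause (~x4) sets x4 = False.
Unit clause (x1) sets x1 = True.
(~x7 | x4): since x4 = False, the clause reduces to (~x7). x7 = False.
(x7 | ~x5) with x7 = False leaves only ~x5, so x5 = False.
(x2 | x5): since x5 = False, the clause reduces to (x2). x2 = True.
(x6 | ~x2): since x2 = True, the clause reduces to (x6). x6 = True.
From (~x6 | x3) and x6 = True: x3 = True.

True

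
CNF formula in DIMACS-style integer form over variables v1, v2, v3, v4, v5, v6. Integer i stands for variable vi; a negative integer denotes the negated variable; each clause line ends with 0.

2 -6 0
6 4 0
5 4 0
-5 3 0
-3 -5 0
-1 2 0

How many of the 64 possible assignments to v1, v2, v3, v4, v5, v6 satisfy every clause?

10

Case analysis on v5 and v2:
  v5=1, v2=1: a clause becomes empty — 0.
  v5=1, v2=0: a clause becomes empty — 0.
  v5=0, v2=1: forces v4=1; v1, v3, v6 free → 2^3 = 8.
  v5=0, v2=0: remaining (v1,v3,v4,v6) ∈ {(0,0,1,0); (0,1,1,0)} — 2.
Total: 0 + 0 + 8 + 2 = 10.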